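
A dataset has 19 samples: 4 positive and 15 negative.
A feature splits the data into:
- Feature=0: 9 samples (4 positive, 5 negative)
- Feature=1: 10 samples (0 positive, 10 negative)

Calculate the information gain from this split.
0.2730 bits

Information Gain = H(Y) - H(Y|Feature)

Before split:
P(positive) = 4/19 = 0.2105
H(Y) = 0.7425 bits

After split:
Feature=0: H = 0.9911 bits (weight = 9/19)
Feature=1: H = 0.0000 bits (weight = 10/19)
H(Y|Feature) = (9/19)×0.9911 + (10/19)×0.0000 = 0.4695 bits

Information Gain = 0.7425 - 0.4695 = 0.2730 bits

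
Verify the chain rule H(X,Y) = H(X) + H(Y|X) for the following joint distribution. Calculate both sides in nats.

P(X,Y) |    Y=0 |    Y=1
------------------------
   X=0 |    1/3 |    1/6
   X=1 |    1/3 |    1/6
H(X,Y) = 1.3297, H(X) = 0.6931, H(Y|X) = 0.6365 (all in nats)

Chain rule: H(X,Y) = H(X) + H(Y|X)

Left side — joint entropy directly:
H(X,Y) = -Σ p(x,y) log p(x,y) = 1.3297 nats

Right side — compute H(Y|X) from the conditional distributions:
P(X) = (1/2, 1/2), so H(X) = 0.6931 nats
H(Y|X) = Σ_x P(X=x) · H(Y|X=x):
  P(Y|X=0) = (2/3, 1/3), H(Y|X=0) = 0.6365, weight P(X=0) = 1/2
  P(Y|X=1) = (2/3, 1/3), H(Y|X=1) = 0.6365, weight P(X=1) = 1/2
H(Y|X) = 0.6365 nats

H(X) + H(Y|X) = 0.6931 + 0.6365 = 1.3297 nats

Both sides equal 1.3297 nats. ✓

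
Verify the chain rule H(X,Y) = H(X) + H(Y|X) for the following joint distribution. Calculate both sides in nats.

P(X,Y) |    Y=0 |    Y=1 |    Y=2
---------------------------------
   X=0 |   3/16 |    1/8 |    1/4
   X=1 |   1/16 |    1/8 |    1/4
H(X,Y) = 1.7002, H(X) = 0.6853, H(Y|X) = 1.0149 (all in nats)

Chain rule: H(X,Y) = H(X) + H(Y|X)

Left side — joint entropy directly:
H(X,Y) = -Σ p(x,y) log p(x,y) = 1.7002 nats

Right side — compute H(Y|X) from the conditional distributions:
P(X) = (9/16, 7/16), so H(X) = 0.6853 nats
H(Y|X) = Σ_x P(X=x) · H(Y|X=x):
  P(Y|X=0) = (1/3, 2/9, 4/9), H(Y|X=0) = 1.0609, weight P(X=0) = 9/16
  P(Y|X=1) = (1/7, 2/7, 4/7), H(Y|X=1) = 0.9557, weight P(X=1) = 7/16
H(Y|X) = 1.0149 nats

H(X) + H(Y|X) = 0.6853 + 1.0149 = 1.7002 nats

Both sides equal 1.7002 nats. ✓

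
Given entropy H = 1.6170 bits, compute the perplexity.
3.0674

Perplexity is 2^H (or exp(H) for natural log).

H = 1.6170 bits
Perplexity = 2^1.6170 = 3.0674

Interpretation: The model's uncertainty is equivalent to choosing uniformly among 3.1 options.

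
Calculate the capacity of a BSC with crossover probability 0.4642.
0.0037 bits

For a binary symmetric channel (BSC) with error probability p:
Capacity C = 1 - H(p) bits per symbol

where H(p) = -p log₂(p) - (1-p) log₂(1-p) is the binary entropy function.

H(0.4642) = 0.9963 bits
C = 1 - 0.9963 = 0.0037 bits per symbol

This means we can reliably transmit up to 0.0037 bits of information per channel use.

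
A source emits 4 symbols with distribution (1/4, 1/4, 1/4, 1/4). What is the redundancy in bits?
0.0000 bits

Redundancy measures how far a source is from maximum entropy:
R = H_max - H(X)

Maximum entropy for 4 symbols: H_max = log_2(4) = 2.0000 bits
Actual entropy: H(X) = 2.0000 bits
Redundancy: R = 2.0000 - 2.0000 = 0.0000 bits

This redundancy represents potential for compression: the source could be compressed by 0.0000 bits per symbol.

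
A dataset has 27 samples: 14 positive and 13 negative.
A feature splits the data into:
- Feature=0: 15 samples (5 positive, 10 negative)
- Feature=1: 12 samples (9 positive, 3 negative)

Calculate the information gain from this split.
0.1283 bits

Information Gain = H(Y) - H(Y|Feature)

Before split:
P(positive) = 14/27 = 0.5185
H(Y) = 0.9990 bits

After split:
Feature=0: H = 0.9183 bits (weight = 15/27)
Feature=1: H = 0.8113 bits (weight = 12/27)
H(Y|Feature) = (15/27)×0.9183 + (12/27)×0.8113 = 0.8707 bits

Information Gain = 0.9990 - 0.8707 = 0.1283 bits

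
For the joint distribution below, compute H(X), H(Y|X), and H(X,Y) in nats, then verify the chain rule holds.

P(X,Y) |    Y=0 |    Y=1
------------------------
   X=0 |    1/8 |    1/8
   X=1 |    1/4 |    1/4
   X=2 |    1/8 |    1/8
H(X,Y) = 1.7329, H(X) = 1.0397, H(Y|X) = 0.6931 (all in nats)

Chain rule: H(X,Y) = H(X) + H(Y|X)

Left side — joint entropy directly:
H(X,Y) = -Σ p(x,y) log p(x,y) = 1.7329 nats

Right side — compute H(Y|X) from the conditional distributions:
P(X) = (1/4, 1/2, 1/4), so H(X) = 1.0397 nats
H(Y|X) = Σ_x P(X=x) · H(Y|X=x):
  P(Y|X=0) = (1/2, 1/2), H(Y|X=0) = 0.6931, weight P(X=0) = 1/4
  P(Y|X=1) = (1/2, 1/2), H(Y|X=1) = 0.6931, weight P(X=1) = 1/2
  P(Y|X=2) = (1/2, 1/2), H(Y|X=2) = 0.6931, weight P(X=2) = 1/4
H(Y|X) = 0.6931 nats

H(X) + H(Y|X) = 1.0397 + 0.6931 = 1.7329 nats

Both sides equal 1.7329 nats. ✓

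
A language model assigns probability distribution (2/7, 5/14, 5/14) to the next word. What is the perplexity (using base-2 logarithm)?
2.9843

Perplexity is 2^H (or exp(H) for natural log).

First, H = -Σ p log p = 1.5774 bits
Perplexity = 2^1.5774 = 2.9843

Interpretation: The model's uncertainty is equivalent to choosing uniformly among 3.0 options.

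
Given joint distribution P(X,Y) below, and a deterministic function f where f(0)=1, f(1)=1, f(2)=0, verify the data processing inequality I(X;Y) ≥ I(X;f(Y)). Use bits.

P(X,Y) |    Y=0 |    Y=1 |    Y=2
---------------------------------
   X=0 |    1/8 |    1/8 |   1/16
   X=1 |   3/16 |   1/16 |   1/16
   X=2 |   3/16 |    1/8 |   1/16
I(X;Y) = 0.0260, I(X;f(Y)) = 0.0012, inequality holds: 0.0260 ≥ 0.0012

Data Processing Inequality: For any Markov chain X → Y → Z, we have I(X;Y) ≥ I(X;Z).

Here Z = f(Y) is a deterministic function of Y, forming X → Y → Z.

Original I(X;Y) = 0.0260 bits

After applying f:
P(X,Z) where Z=f(Y):
- P(X,Z=0) = P(X,Y=2)
- P(X,Z=1) = P(X,Y=0) + P(X,Y=1)

I(X;Z) = I(X;f(Y)) = 0.0012 bits

Verification: 0.0260 ≥ 0.0012 ✓

Information cannot be created by processing; the function f can only lose information about X.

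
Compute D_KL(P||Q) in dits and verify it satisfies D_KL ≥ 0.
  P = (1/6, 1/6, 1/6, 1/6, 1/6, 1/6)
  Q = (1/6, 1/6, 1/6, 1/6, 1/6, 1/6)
0.0000 dits

KL divergence satisfies the Gibbs inequality: D_KL(P||Q) ≥ 0 for all distributions P, Q.

D_KL(P||Q) = Σ p(x) log(p(x)/q(x))
Term by term:
  x=0: 1/6 × log_10[(1/6)/(1/6)] = 0.0000
  x=1: 1/6 × log_10[(1/6)/(1/6)] = 0.0000
  x=2: 1/6 × log_10[(1/6)/(1/6)] = 0.0000
  x=3: 1/6 × log_10[(1/6)/(1/6)] = 0.0000
  x=4: 1/6 × log_10[(1/6)/(1/6)] = 0.0000
  x=5: 1/6 × log_10[(1/6)/(1/6)] = 0.0000
D_KL(P||Q) = 0.0000 dits

D_KL(P||Q) = 0.0000 ≥ 0 ✓

This non-negativity is a fundamental property: relative entropy cannot be negative because it measures how different Q is from P.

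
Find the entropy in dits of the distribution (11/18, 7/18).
0.2902 dits

Shannon entropy is H(X) = -Σ p(x) log p(x).

For P = (11/18, 7/18):
H = -11/18 × log_10(11/18) -7/18 × log_10(7/18)
H = 0.2902 dits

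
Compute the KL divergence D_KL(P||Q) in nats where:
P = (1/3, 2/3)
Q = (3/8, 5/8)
0.0038 nats

KL divergence: D_KL(P||Q) = Σ p(x) log(p(x)/q(x))

Computing term by term:
  x=0: 1/3 × log_e[(1/3)/(3/8)] = 1/3 × -0.1178 = -0.0393
  x=1: 2/3 × log_e[(2/3)/(5/8)] = 2/3 × 0.0645 = 0.0430

D_KL(P||Q) = 0.0038 nats

Note: KL divergence is always non-negative and equals 0 iff P = Q.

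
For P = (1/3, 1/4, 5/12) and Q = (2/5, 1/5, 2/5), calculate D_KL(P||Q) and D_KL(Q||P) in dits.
D_KL(P||Q) = 0.0052, D_KL(Q||P) = 0.0052

KL divergence is not symmetric: D_KL(P||Q) ≠ D_KL(Q||P) in general.

D_KL(P||Q) = 0.0052 dits
D_KL(Q||P) = 0.0052 dits

In this case they happen to be equal (to 4 decimal places).

This asymmetry is why KL divergence is not a true distance metric.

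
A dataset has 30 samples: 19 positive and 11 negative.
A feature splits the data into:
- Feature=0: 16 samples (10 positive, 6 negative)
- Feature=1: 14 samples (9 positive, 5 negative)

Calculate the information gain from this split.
0.0002 bits

Information Gain = H(Y) - H(Y|Feature)

Before split:
P(positive) = 19/30 = 0.6333
H(Y) = 0.9481 bits

After split:
Feature=0: H = 0.9544 bits (weight = 16/30)
Feature=1: H = 0.9403 bits (weight = 14/30)
H(Y|Feature) = (16/30)×0.9544 + (14/30)×0.9403 = 0.9478 bits

Information Gain = 0.9481 - 0.9478 = 0.0002 bits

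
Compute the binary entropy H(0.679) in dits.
0.2726 dits

The binary entropy function is:
H(p) = -p log(p) - (1-p) log(1-p)

H(0.679) = -0.679 × log_10(0.679) - 0.321 × log_10(0.321)
H(0.679) = 0.2726 dits

Note: Binary entropy is maximized at p=0.5 (H=1 bit) and minimized at p=0 or p=1 (H=0).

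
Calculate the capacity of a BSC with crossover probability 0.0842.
0.5832 bits

For a binary symmetric channel (BSC) with error probability p:
Capacity C = 1 - H(p) bits per symbol

where H(p) = -p log₂(p) - (1-p) log₂(1-p) is the binary entropy function.

H(0.0842) = 0.4168 bits
C = 1 - 0.4168 = 0.5832 bits per symbol

This means we can reliably transmit up to 0.5832 bits of information per channel use.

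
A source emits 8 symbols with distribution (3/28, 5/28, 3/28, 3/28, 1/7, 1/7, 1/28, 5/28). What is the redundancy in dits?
0.0309 dits

Redundancy measures how far a source is from maximum entropy:
R = H_max - H(X)

Maximum entropy for 8 symbols: H_max = log_10(8) = 0.9031 dits
Actual entropy: H(X) = 0.8721 dits
Redundancy: R = 0.9031 - 0.8721 = 0.0309 dits

This redundancy represents potential for compression: the source could be compressed by 0.0309 dits per symbol.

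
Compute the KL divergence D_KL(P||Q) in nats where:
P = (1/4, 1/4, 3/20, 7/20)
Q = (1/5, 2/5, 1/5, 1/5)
0.0910 nats

KL divergence: D_KL(P||Q) = Σ p(x) log(p(x)/q(x))

Computing term by term:
  x=0: 1/4 × log_e[(1/4)/(1/5)] = 1/4 × 0.2231 = 0.0558
  x=1: 1/4 × log_e[(1/4)/(2/5)] = 1/4 × -0.4700 = -0.1175
  x=2: 3/20 × log_e[(3/20)/(1/5)] = 3/20 × -0.2877 = -0.0432
  x=3: 7/20 × log_e[(7/20)/(1/5)] = 7/20 × 0.5596 = 0.1959

D_KL(P||Q) = 0.0910 nats

Note: KL divergence is always non-negative and equals 0 iff P = Q.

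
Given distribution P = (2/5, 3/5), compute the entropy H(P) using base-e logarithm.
0.6730 nats

Shannon entropy is H(X) = -Σ p(x) log p(x).

For P = (2/5, 3/5):
H = -2/5 × log_e(2/5) -3/5 × log_e(3/5)
H = 0.6730 nats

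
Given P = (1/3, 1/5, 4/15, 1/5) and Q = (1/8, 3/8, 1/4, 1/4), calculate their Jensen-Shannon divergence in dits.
0.0172 dits

Jensen-Shannon divergence is:
JSD(P||Q) = 0.5 × D_KL(P||M) + 0.5 × D_KL(Q||M)
where M = 0.5 × (P + Q) is the mixture distribution.

M = 0.5 × (1/3, 1/5, 4/15, 1/5) + 0.5 × (1/8, 3/8, 1/4, 1/4) = (0.229167, 0.2875, 0.258333, 9/40)

D_KL(P||M) = 0.0162 dits
D_KL(Q||M) = 0.0182 dits

JSD(P||Q) = 0.5 × 0.0162 + 0.5 × 0.0182 = 0.0172 dits

Unlike KL divergence, JSD is symmetric and bounded: 0 ≤ JSD ≤ log(2).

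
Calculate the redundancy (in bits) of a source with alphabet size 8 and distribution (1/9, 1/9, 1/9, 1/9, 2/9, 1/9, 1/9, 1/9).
0.0523 bits

Redundancy measures how far a source is from maximum entropy:
R = H_max - H(X)

Maximum entropy for 8 symbols: H_max = log_2(8) = 3.0000 bits
Actual entropy: H(X) = 2.9477 bits
Redundancy: R = 3.0000 - 2.9477 = 0.0523 bits

This redundancy represents potential for compression: the source could be compressed by 0.0523 bits per symbol.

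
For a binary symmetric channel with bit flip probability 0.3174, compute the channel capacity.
0.0985 bits

For a binary symmetric channel (BSC) with error probability p:
Capacity C = 1 - H(p) bits per symbol

where H(p) = -p log₂(p) - (1-p) log₂(1-p) is the binary entropy function.

H(0.3174) = 0.9015 bits
C = 1 - 0.9015 = 0.0985 bits per symbol

This means we can reliably transmit up to 0.0985 bits of information per channel use.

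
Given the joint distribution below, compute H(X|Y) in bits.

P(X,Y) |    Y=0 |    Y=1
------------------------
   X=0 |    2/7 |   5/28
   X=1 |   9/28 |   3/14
0.9961 bits

Using the chain rule: H(X|Y) = H(X,Y) - H(Y)

First, compute H(X,Y) = 1.9628 bits

Marginal P(Y) = (17/28, 11/28)
H(Y) = 0.9666 bits

H(X|Y) = H(X,Y) - H(Y) = 1.9628 - 0.9666 = 0.9961 bits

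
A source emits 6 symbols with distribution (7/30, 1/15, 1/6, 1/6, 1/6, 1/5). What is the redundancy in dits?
0.0234 dits

Redundancy measures how far a source is from maximum entropy:
R = H_max - H(X)

Maximum entropy for 6 symbols: H_max = log_10(6) = 0.7782 dits
Actual entropy: H(X) = 0.7547 dits
Redundancy: R = 0.7782 - 0.7547 = 0.0234 dits

This redundancy represents potential for compression: the source could be compressed by 0.0234 dits per symbol.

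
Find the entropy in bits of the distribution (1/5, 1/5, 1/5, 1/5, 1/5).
2.3219 bits

Shannon entropy is H(X) = -Σ p(x) log p(x).

For P = (1/5, 1/5, 1/5, 1/5, 1/5):
H = -1/5 × log_2(1/5) -1/5 × log_2(1/5) -1/5 × log_2(1/5) -1/5 × log_2(1/5) -1/5 × log_2(1/5)
H = 2.3219 bits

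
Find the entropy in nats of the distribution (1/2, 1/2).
0.6931 nats

Shannon entropy is H(X) = -Σ p(x) log p(x).

For P = (1/2, 1/2):
H = -1/2 × log_e(1/2) -1/2 × log_e(1/2)
H = 0.6931 nats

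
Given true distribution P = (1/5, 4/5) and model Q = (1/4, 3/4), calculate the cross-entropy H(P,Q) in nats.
0.5074 nats

Cross-entropy: H(P,Q) = -Σ p(x) log q(x)

Alternatively: H(P,Q) = H(P) + D_KL(P||Q)
H(P) = 0.5004 nats
D_KL(P||Q) = 0.0070 nats

H(P,Q) = 0.5004 + 0.0070 = 0.5074 nats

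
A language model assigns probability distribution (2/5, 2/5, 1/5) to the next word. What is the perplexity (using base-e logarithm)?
2.8717

Perplexity is e^H (or exp(H) for natural log).

First, H = -Σ p log p = 1.0549 nats
Perplexity = e^1.0549 = 2.8717

Interpretation: The model's uncertainty is equivalent to choosing uniformly among 2.9 options.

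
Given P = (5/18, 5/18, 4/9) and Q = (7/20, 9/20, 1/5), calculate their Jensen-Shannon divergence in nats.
0.0361 nats

Jensen-Shannon divergence is:
JSD(P||Q) = 0.5 × D_KL(P||M) + 0.5 × D_KL(Q||M)
where M = 0.5 × (P + Q) is the mixture distribution.

M = 0.5 × (5/18, 5/18, 4/9) + 0.5 × (7/20, 9/20, 1/5) = (0.313889, 0.363889, 0.322222)

D_KL(P||M) = 0.0340 nats
D_KL(Q||M) = 0.0383 nats

JSD(P||Q) = 0.5 × 0.0340 + 0.5 × 0.0383 = 0.0361 nats

Unlike KL divergence, JSD is symmetric and bounded: 0 ≤ JSD ≤ log(2).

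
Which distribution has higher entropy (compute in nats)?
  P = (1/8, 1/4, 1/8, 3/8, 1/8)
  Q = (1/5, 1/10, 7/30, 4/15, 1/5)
Q

Computing entropies in nats:
H(P) = 1.4942
H(Q) = 1.5661

Distribution Q has higher entropy.

Intuition: The distribution closer to uniform (more spread out) has higher entropy.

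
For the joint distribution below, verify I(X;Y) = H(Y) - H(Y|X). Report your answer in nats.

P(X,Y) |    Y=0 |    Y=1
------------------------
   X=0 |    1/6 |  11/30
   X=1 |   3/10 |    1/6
I(X;Y) = 0.0555 nats

Mutual information has multiple equivalent forms:
- I(X;Y) = H(X) - H(X|Y)
- I(X;Y) = H(Y) - H(Y|X)
- I(X;Y) = H(X) + H(Y) - H(X,Y)

Computing all quantities:
H(X) = 0.6909, H(Y) = 0.6909, H(X,Y) = 1.3263
H(X|Y) = 0.6354, H(Y|X) = 0.6354

Verification:
H(X) - H(X|Y) = 0.6909 - 0.6354 = 0.0555
H(Y) - H(Y|X) = 0.6909 - 0.6354 = 0.0555
H(X) + H(Y) - H(X,Y) = 0.6909 + 0.6909 - 1.3263 = 0.0555

All forms give I(X;Y) = 0.0555 nats. ✓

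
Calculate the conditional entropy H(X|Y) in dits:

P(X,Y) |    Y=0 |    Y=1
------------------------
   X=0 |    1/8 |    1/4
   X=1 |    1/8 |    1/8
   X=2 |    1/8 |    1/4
0.4653 dits

Using the chain rule: H(X|Y) = H(X,Y) - H(Y)

First, compute H(X,Y) = 0.7526 dits

Marginal P(Y) = (3/8, 5/8)
H(Y) = 0.2873 dits

H(X|Y) = H(X,Y) - H(Y) = 0.7526 - 0.2873 = 0.4653 dits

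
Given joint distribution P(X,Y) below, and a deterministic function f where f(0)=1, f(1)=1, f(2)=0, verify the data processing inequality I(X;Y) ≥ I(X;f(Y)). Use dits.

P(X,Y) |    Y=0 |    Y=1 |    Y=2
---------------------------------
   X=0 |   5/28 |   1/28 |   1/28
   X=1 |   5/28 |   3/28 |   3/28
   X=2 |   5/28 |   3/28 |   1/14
I(X;Y) = 0.0109, I(X;f(Y)) = 0.0035, inequality holds: 0.0109 ≥ 0.0035

Data Processing Inequality: For any Markov chain X → Y → Z, we have I(X;Y) ≥ I(X;Z).

Here Z = f(Y) is a deterministic function of Y, forming X → Y → Z.

Original I(X;Y) = 0.0109 dits

After applying f:
P(X,Z) where Z=f(Y):
- P(X,Z=0) = P(X,Y=2)
- P(X,Z=1) = P(X,Y=0) + P(X,Y=1)

I(X;Z) = I(X;f(Y)) = 0.0035 dits

Verification: 0.0109 ≥ 0.0035 ✓

Information cannot be created by processing; the function f can only lose information about X.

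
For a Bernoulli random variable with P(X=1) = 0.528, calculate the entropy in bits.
0.9977 bits

The binary entropy function is:
H(p) = -p log(p) - (1-p) log(1-p)

H(0.528) = -0.528 × log_2(0.528) - 0.472 × log_2(0.472)
H(0.528) = 0.9977 bits

Note: Binary entropy is maximized at p=0.5 (H=1 bit) and minimized at p=0 or p=1 (H=0).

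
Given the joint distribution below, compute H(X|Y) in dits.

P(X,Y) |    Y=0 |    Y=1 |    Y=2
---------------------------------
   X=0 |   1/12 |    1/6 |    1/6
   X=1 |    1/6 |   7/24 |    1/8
0.2861 dits

Using the chain rule: H(X|Y) = H(X,Y) - H(Y)

First, compute H(X,Y) = 0.7480 dits

Marginal P(Y) = (1/4, 11/24, 7/24)
H(Y) = 0.4619 dits

H(X|Y) = H(X,Y) - H(Y) = 0.7480 - 0.4619 = 0.2861 dits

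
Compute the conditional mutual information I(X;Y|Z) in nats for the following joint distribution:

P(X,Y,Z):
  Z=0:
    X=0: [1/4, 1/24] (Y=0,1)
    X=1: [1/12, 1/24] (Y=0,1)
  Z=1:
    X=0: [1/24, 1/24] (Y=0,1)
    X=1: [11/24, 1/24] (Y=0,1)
0.0474 nats

Conditional mutual information: I(X;Y|Z) = H(X|Z) + H(Y|Z) - H(X,Y|Z)

H(Z) = 0.6792
H(X,Z) = 1.1730 → H(X|Z) = 0.4938
H(Y,Z) = 1.1269 → H(Y|Z) = 0.4477
H(X,Y,Z) = 1.5733 → H(X,Y|Z) = 0.8941

I(X;Y|Z) = 0.4938 + 0.4477 - 0.8941 = 0.0474 nats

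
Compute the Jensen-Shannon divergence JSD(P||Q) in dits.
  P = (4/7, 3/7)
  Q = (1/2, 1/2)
0.0011 dits

Jensen-Shannon divergence is:
JSD(P||Q) = 0.5 × D_KL(P||M) + 0.5 × D_KL(Q||M)
where M = 0.5 × (P + Q) is the mixture distribution.

M = 0.5 × (4/7, 3/7) + 0.5 × (1/2, 1/2) = (15/28, 13/28)

D_KL(P||M) = 0.0011 dits
D_KL(Q||M) = 0.0011 dits

JSD(P||Q) = 0.5 × 0.0011 + 0.5 × 0.0011 = 0.0011 dits

Unlike KL divergence, JSD is symmetric and bounded: 0 ≤ JSD ≤ log(2).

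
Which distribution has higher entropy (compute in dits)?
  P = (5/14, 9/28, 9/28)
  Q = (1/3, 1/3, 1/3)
Q

Computing entropies in dits:
H(P) = 0.4766
H(Q) = 0.4771

Distribution Q has higher entropy.

Intuition: The distribution closer to uniform (more spread out) has higher entropy.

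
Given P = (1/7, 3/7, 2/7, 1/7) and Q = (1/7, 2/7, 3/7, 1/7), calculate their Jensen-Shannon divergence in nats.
0.0144 nats

Jensen-Shannon divergence is:
JSD(P||Q) = 0.5 × D_KL(P||M) + 0.5 × D_KL(Q||M)
where M = 0.5 × (P + Q) is the mixture distribution.

M = 0.5 × (1/7, 3/7, 2/7, 1/7) + 0.5 × (1/7, 2/7, 3/7, 1/7) = (1/7, 5/14, 5/14, 1/7)

D_KL(P||M) = 0.0144 nats
D_KL(Q||M) = 0.0144 nats

JSD(P||Q) = 0.5 × 0.0144 + 0.5 × 0.0144 = 0.0144 nats

Unlike KL divergence, JSD is symmetric and bounded: 0 ≤ JSD ≤ log(2).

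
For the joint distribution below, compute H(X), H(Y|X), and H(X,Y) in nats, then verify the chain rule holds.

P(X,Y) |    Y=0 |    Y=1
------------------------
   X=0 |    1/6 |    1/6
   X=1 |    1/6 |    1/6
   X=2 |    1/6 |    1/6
H(X,Y) = 1.7918, H(X) = 1.0986, H(Y|X) = 0.6931 (all in nats)

Chain rule: H(X,Y) = H(X) + H(Y|X)

Left side — joint entropy directly:
H(X,Y) = -Σ p(x,y) log p(x,y) = 1.7918 nats

Right side — compute H(Y|X) from the conditional distributions:
P(X) = (1/3, 1/3, 1/3), so H(X) = 1.0986 nats
H(Y|X) = Σ_x P(X=x) · H(Y|X=x):
  P(Y|X=0) = (1/2, 1/2), H(Y|X=0) = 0.6931, weight P(X=0) = 1/3
  P(Y|X=1) = (1/2, 1/2), H(Y|X=1) = 0.6931, weight P(X=1) = 1/3
  P(Y|X=2) = (1/2, 1/2), H(Y|X=2) = 0.6931, weight P(X=2) = 1/3
H(Y|X) = 0.6931 nats

H(X) + H(Y|X) = 1.0986 + 0.6931 = 1.7918 nats

Both sides equal 1.7918 nats. ✓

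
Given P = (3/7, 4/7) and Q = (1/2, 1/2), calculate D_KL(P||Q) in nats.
0.0102 nats

KL divergence: D_KL(P||Q) = Σ p(x) log(p(x)/q(x))

Computing term by term:
  x=0: 3/7 × log_e[(3/7)/(1/2)] = 3/7 × -0.1542 = -0.0661
  x=1: 4/7 × log_e[(4/7)/(1/2)] = 4/7 × 0.1335 = 0.0763

D_KL(P||Q) = 0.0102 nats

Note: KL divergence is always non-negative and equals 0 iff P = Q.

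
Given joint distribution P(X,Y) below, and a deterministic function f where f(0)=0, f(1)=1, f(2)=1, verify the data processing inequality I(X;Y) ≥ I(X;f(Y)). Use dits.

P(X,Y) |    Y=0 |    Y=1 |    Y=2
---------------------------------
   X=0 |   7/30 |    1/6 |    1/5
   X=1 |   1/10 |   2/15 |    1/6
I(X;Y) = 0.0046, I(X;f(Y)) = 0.0046, inequality holds: 0.0046 ≥ 0.0046

Data Processing Inequality: For any Markov chain X → Y → Z, we have I(X;Y) ≥ I(X;Z).

Here Z = f(Y) is a deterministic function of Y, forming X → Y → Z.

Original I(X;Y) = 0.0046 dits

After applying f:
P(X,Z) where Z=f(Y):
- P(X,Z=0) = P(X,Y=0)
- P(X,Z=1) = P(X,Y=1) + P(X,Y=2)

I(X;Z) = I(X;f(Y)) = 0.0046 dits

Verification: 0.0046 ≥ 0.0046 ✓

Information cannot be created by processing; the function f can only lose information about X.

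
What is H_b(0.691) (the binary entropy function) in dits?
0.2685 dits

The binary entropy function is:
H(p) = -p log(p) - (1-p) log(1-p)

H(0.691) = -0.691 × log_10(0.691) - 0.309 × log_10(0.309)
H(0.691) = 0.2685 dits

Note: Binary entropy is maximized at p=0.5 (H=1 bit) and minimized at p=0 or p=1 (H=0).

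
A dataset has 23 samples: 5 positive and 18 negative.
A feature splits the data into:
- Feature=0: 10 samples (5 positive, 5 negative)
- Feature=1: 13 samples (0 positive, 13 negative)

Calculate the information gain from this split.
0.3206 bits

Information Gain = H(Y) - H(Y|Feature)

Before split:
P(positive) = 5/23 = 0.2174
H(Y) = 0.7554 bits

After split:
Feature=0: H = 1.0000 bits (weight = 10/23)
Feature=1: H = 0.0000 bits (weight = 13/23)
H(Y|Feature) = (10/23)×1.0000 + (13/23)×0.0000 = 0.4348 bits

Information Gain = 0.7554 - 0.4348 = 0.3206 bits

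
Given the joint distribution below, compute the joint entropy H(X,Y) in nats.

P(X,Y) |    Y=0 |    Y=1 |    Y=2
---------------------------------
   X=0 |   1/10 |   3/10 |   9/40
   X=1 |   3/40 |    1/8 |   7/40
1.6863 nats

Joint entropy is H(X,Y) = -Σ_{x,y} p(x,y) log p(x,y).

Summing over all non-zero entries:
H(X,Y) = -[1/10·log_e(1/10) + 3/10·log_e(3/10) + 9/40·log_e(9/40) + 3/40·log_e(3/40) + 1/8·log_e(1/8) + 7/40·log_e(7/40)]
H(X,Y) = 1.6863 nats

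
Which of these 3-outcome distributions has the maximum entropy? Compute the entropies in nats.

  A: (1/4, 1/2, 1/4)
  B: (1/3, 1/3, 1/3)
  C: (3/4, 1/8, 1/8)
B

For a discrete distribution over n outcomes, entropy is maximized by the uniform distribution.

Computing entropies:
H(A) = 1.0397 nats
H(B) = 1.0986 nats
H(C) = 0.7356 nats

The uniform distribution (where all probabilities equal 1/3) achieves the maximum entropy of log_e(3) = 1.0986 nats.

Distribution B has the highest entropy.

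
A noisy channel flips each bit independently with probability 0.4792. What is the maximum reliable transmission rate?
0.0012 bits

For a binary symmetric channel (BSC) with error probability p:
Capacity C = 1 - H(p) bits per symbol

where H(p) = -p log₂(p) - (1-p) log₂(1-p) is the binary entropy function.

H(0.4792) = 0.9988 bits
C = 1 - 0.9988 = 0.0012 bits per symbol

This means we can reliably transmit up to 0.0012 bits of information per channel use.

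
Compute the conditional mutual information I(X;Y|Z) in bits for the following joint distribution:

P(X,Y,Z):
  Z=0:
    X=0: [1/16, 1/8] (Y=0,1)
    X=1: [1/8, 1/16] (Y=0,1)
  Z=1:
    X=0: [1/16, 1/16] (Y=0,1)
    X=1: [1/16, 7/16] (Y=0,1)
0.0851 bits

Conditional mutual information: I(X;Y|Z) = H(X|Z) + H(Y|Z) - H(X,Y|Z)

H(Z) = 0.9544
H(X,Z) = 1.7806 → H(X|Z) = 0.8262
H(Y,Z) = 1.7806 → H(Y|Z) = 0.8262
H(X,Y,Z) = 2.5218 → H(X,Y|Z) = 1.5673

I(X;Y|Z) = 0.8262 + 0.8262 - 1.5673 = 0.0851 bits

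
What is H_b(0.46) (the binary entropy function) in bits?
0.9954 bits

The binary entropy function is:
H(p) = -p log(p) - (1-p) log(1-p)

H(0.46) = -0.46 × log_2(0.46) - 0.54 × log_2(0.54)
H(0.46) = 0.9954 bits

Note: Binary entropy is maximized at p=0.5 (H=1 bit) and minimized at p=0 or p=1 (H=0).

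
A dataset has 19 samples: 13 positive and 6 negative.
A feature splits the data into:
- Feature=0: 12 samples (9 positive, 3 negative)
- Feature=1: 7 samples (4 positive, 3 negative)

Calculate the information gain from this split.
0.0244 bits

Information Gain = H(Y) - H(Y|Feature)

Before split:
P(positive) = 13/19 = 0.6842
H(Y) = 0.8997 bits

After split:
Feature=0: H = 0.8113 bits (weight = 12/19)
Feature=1: H = 0.9852 bits (weight = 7/19)
H(Y|Feature) = (12/19)×0.8113 + (7/19)×0.9852 = 0.8754 bits

Information Gain = 0.8997 - 0.8754 = 0.0244 bits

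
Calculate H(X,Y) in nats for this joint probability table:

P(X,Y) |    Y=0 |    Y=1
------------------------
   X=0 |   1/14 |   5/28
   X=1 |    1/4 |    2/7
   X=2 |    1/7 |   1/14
1.6671 nats

Joint entropy is H(X,Y) = -Σ_{x,y} p(x,y) log p(x,y).

Summing over all non-zero entries:
H(X,Y) = -[1/14·log_e(1/14) + 5/28·log_e(5/28) + 1/4·log_e(1/4) + 2/7·log_e(2/7) + 1/7·log_e(1/7) + 1/14·log_e(1/14)]
H(X,Y) = 1.6671 nats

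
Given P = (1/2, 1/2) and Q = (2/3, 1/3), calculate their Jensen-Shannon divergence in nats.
0.0144 nats

Jensen-Shannon divergence is:
JSD(P||Q) = 0.5 × D_KL(P||M) + 0.5 × D_KL(Q||M)
where M = 0.5 × (P + Q) is the mixture distribution.

M = 0.5 × (1/2, 1/2) + 0.5 × (2/3, 1/3) = (7/12, 5/12)

D_KL(P||M) = 0.0141 nats
D_KL(Q||M) = 0.0146 nats

JSD(P||Q) = 0.5 × 0.0141 + 0.5 × 0.0146 = 0.0144 nats

Unlike KL divergence, JSD is symmetric and bounded: 0 ≤ JSD ≤ log(2).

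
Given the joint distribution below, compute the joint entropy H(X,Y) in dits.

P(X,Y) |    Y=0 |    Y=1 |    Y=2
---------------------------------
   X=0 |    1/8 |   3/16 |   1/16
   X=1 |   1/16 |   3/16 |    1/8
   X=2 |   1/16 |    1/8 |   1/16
0.9123 dits

Joint entropy is H(X,Y) = -Σ_{x,y} p(x,y) log p(x,y).

Summing over all non-zero entries:
H(X,Y) = -[1/8·log_10(1/8) + 3/16·log_10(3/16) + 1/16·log_10(1/16) + 1/16·log_10(1/16) + 3/16·log_10(3/16) + 1/8·log_10(1/8) + 1/16·log_10(1/16) + 1/8·log_10(1/8) + 1/16·log_10(1/16)]
H(X,Y) = 0.9123 dits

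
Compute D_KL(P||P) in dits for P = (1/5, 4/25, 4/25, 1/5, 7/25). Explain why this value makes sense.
0.0000 dits

KL divergence satisfies the Gibbs inequality: D_KL(P||Q) ≥ 0 for all distributions P, Q.

D_KL(P||Q) = Σ p(x) log(p(x)/q(x))
Each term is p(x) × log_10(p(x)/p(x)) = p(x) × log_10(1) = 0, so the sum is 0.
D_KL(P||Q) = 0.0000 dits

When P = Q, the KL divergence is exactly 0, as there is no 'divergence' between identical distributions.

This non-negativity is a fundamental property: relative entropy cannot be negative because it measures how different Q is from P.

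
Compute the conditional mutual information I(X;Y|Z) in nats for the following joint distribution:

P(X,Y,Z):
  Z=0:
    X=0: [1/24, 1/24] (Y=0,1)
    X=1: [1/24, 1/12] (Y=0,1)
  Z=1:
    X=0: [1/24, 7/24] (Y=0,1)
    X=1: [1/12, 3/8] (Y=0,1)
0.0053 nats

Conditional mutual information: I(X;Y|Z) = H(X|Z) + H(Y|Z) - H(X,Y|Z)

H(Z) = 0.5117
H(X,Z) = 1.1908 → H(X|Z) = 0.6790
H(Y,Z) = 0.9972 → H(Y|Z) = 0.4855
H(X,Y,Z) = 1.6710 → H(X,Y|Z) = 1.1593

I(X;Y|Z) = 0.6790 + 0.4855 - 1.1593 = 0.0053 nats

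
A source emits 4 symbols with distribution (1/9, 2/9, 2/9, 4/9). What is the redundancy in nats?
0.1133 nats

Redundancy measures how far a source is from maximum entropy:
R = H_max - H(X)

Maximum entropy for 4 symbols: H_max = log_e(4) = 1.3863 nats
Actual entropy: H(X) = 1.2730 nats
Redundancy: R = 1.3863 - 1.2730 = 0.1133 nats

This redundancy represents potential for compression: the source could be compressed by 0.1133 nats per symbol.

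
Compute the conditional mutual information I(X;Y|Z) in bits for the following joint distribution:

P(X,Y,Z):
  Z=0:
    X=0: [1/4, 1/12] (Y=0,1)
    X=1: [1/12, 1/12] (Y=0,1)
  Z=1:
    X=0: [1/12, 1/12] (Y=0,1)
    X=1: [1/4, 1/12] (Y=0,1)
0.0441 bits

Conditional mutual information: I(X;Y|Z) = H(X|Z) + H(Y|Z) - H(X,Y|Z)

H(Z) = 1.0000
H(X,Z) = 1.9183 → H(X|Z) = 0.9183
H(Y,Z) = 1.9183 → H(Y|Z) = 0.9183
H(X,Y,Z) = 2.7925 → H(X,Y|Z) = 1.7925

I(X;Y|Z) = 0.9183 + 0.9183 - 1.7925 = 0.0441 bits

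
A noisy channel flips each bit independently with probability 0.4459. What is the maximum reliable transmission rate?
0.0085 bits

For a binary symmetric channel (BSC) with error probability p:
Capacity C = 1 - H(p) bits per symbol

where H(p) = -p log₂(p) - (1-p) log₂(1-p) is the binary entropy function.

H(0.4459) = 0.9915 bits
C = 1 - 0.9915 = 0.0085 bits per symbol

This means we can reliably transmit up to 0.0085 bits of information per channel use.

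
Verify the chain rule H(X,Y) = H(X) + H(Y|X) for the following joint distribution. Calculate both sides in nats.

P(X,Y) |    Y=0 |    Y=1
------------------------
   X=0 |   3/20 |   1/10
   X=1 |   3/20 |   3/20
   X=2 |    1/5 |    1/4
H(X,Y) = 1.7524, H(X) = 1.0671, H(Y|X) = 0.6853 (all in nats)

Chain rule: H(X,Y) = H(X) + H(Y|X)

Left side — joint entropy directly:
H(X,Y) = -Σ p(x,y) log p(x,y) = 1.7524 nats

Right side — compute H(Y|X) from the conditional distributions:
P(X) = (1/4, 3/10, 9/20), so H(X) = 1.0671 nats
H(Y|X) = Σ_x P(X=x) · H(Y|X=x):
  P(Y|X=0) = (3/5, 2/5), H(Y|X=0) = 0.6730, weight P(X=0) = 1/4
  P(Y|X=1) = (1/2, 1/2), H(Y|X=1) = 0.6931, weight P(X=1) = 3/10
  P(Y|X=2) = (4/9, 5/9), H(Y|X=2) = 0.6870, weight P(X=2) = 9/20
H(Y|X) = 0.6853 nats

H(X) + H(Y|X) = 1.0671 + 0.6853 = 1.7524 nats

Both sides equal 1.7524 nats. ✓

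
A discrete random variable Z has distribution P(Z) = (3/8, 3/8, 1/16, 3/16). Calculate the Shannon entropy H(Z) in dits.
0.5310 dits

Shannon entropy is H(X) = -Σ p(x) log p(x).

For P = (3/8, 3/8, 1/16, 3/16):
H = -3/8 × log_10(3/8) -3/8 × log_10(3/8) -1/16 × log_10(1/16) -3/16 × log_10(3/16)
H = 0.5310 dits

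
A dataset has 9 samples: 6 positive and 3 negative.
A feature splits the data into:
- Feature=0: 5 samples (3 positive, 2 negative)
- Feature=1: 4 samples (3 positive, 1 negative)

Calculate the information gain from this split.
0.0183 bits

Information Gain = H(Y) - H(Y|Feature)

Before split:
P(positive) = 6/9 = 0.6667
H(Y) = 0.9183 bits

After split:
Feature=0: H = 0.9710 bits (weight = 5/9)
Feature=1: H = 0.8113 bits (weight = 4/9)
H(Y|Feature) = (5/9)×0.9710 + (4/9)×0.8113 = 0.9000 bits

Information Gain = 0.9183 - 0.9000 = 0.0183 bits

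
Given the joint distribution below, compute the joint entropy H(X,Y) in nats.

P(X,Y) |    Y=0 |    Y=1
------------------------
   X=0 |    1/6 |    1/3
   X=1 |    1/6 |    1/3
1.3297 nats

Joint entropy is H(X,Y) = -Σ_{x,y} p(x,y) log p(x,y).

Summing over all non-zero entries:
H(X,Y) = -[1/6·log_e(1/6) + 1/3·log_e(1/3) + 1/6·log_e(1/6) + 1/3·log_e(1/3)]
H(X,Y) = 1.3297 nats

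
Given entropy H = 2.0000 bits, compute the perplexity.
4.0000

Perplexity is 2^H (or exp(H) for natural log).

H = 2.0000 bits
Perplexity = 2^2.0000 = 4.0000

Interpretation: The model's uncertainty is equivalent to choosing uniformly among 4.0 options.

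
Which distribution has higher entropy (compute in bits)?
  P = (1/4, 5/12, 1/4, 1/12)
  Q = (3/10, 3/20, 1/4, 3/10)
Q

Computing entropies in bits:
H(P) = 1.8250
H(Q) = 1.9527

Distribution Q has higher entropy.

Intuition: The distribution closer to uniform (more spread out) has higher entropy.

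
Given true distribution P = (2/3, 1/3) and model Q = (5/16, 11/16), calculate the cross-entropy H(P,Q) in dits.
0.3910 dits

Cross-entropy: H(P,Q) = -Σ p(x) log q(x)

Alternatively: H(P,Q) = H(P) + D_KL(P||Q)
H(P) = 0.2764 dits
D_KL(P||Q) = 0.1146 dits

H(P,Q) = 0.2764 + 0.1146 = 0.3910 dits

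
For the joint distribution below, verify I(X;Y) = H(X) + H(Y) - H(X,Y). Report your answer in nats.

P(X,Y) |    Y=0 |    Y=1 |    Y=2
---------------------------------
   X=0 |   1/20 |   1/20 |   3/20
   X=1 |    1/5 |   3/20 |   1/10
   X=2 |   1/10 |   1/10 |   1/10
I(X;Y) = 0.0515 nats

Mutual information has multiple equivalent forms:
- I(X;Y) = H(X) - H(X|Y)
- I(X;Y) = H(Y) - H(Y|X)
- I(X;Y) = H(X) + H(Y) - H(X,Y)

Computing all quantities:
H(X) = 1.0671, H(Y) = 1.0961, H(X,Y) = 2.1116
H(X|Y) = 1.0156, H(Y|X) = 1.0445

Verification:
H(X) - H(X|Y) = 1.0671 - 1.0156 = 0.0515
H(Y) - H(Y|X) = 1.0961 - 1.0445 = 0.0515
H(X) + H(Y) - H(X,Y) = 1.0671 + 1.0961 - 2.1116 = 0.0515

All forms give I(X;Y) = 0.0515 nats. ✓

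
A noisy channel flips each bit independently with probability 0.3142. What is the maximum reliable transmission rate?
0.1020 bits

For a binary symmetric channel (BSC) with error probability p:
Capacity C = 1 - H(p) bits per symbol

where H(p) = -p log₂(p) - (1-p) log₂(1-p) is the binary entropy function.

H(0.3142) = 0.8980 bits
C = 1 - 0.8980 = 0.1020 bits per symbol

This means we can reliably transmit up to 0.1020 bits of information per channel use.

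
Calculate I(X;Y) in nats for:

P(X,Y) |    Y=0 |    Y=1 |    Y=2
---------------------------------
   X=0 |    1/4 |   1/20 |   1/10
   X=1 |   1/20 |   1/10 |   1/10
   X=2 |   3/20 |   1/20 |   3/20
0.0733 nats

Mutual information: I(X;Y) = H(X) + H(Y) - H(X,Y)

Marginals:
P(X) = (2/5, 1/4, 7/20), H(X) = 1.0805 nats
P(Y) = (9/20, 1/5, 7/20), H(Y) = 1.0487 nats

Joint entropy: H(X,Y) = 2.0558 nats

I(X;Y) = 1.0805 + 1.0487 - 2.0558 = 0.0733 nats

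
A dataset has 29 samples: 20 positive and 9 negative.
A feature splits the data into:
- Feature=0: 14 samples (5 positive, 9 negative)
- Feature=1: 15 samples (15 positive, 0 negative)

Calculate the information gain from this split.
0.4396 bits

Information Gain = H(Y) - H(Y|Feature)

Before split:
P(positive) = 20/29 = 0.6897
H(Y) = 0.8936 bits

After split:
Feature=0: H = 0.9403 bits (weight = 14/29)
Feature=1: H = 0.0000 bits (weight = 15/29)
H(Y|Feature) = (14/29)×0.9403 + (15/29)×0.0000 = 0.4539 bits

Information Gain = 0.8936 - 0.4539 = 0.4396 bits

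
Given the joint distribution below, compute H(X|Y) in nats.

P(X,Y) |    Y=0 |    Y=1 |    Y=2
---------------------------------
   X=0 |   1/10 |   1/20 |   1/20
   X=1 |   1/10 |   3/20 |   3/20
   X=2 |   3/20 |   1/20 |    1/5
1.0049 nats

Using the chain rule: H(X|Y) = H(X,Y) - H(Y)

First, compute H(X,Y) = 2.0855 nats

Marginal P(Y) = (7/20, 1/4, 2/5)
H(Y) = 1.0805 nats

H(X|Y) = H(X,Y) - H(Y) = 2.0855 - 1.0805 = 1.0049 nats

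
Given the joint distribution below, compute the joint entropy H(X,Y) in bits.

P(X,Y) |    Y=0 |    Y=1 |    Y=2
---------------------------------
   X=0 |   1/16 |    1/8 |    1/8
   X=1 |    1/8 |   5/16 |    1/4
2.3994 bits

Joint entropy is H(X,Y) = -Σ_{x,y} p(x,y) log p(x,y).

Summing over all non-zero entries:
H(X,Y) = -[1/16·log_2(1/16) + 1/8·log_2(1/8) + 1/8·log_2(1/8) + 1/8·log_2(1/8) + 5/16·log_2(5/16) + 1/4·log_2(1/4)]
H(X,Y) = 2.3994 bits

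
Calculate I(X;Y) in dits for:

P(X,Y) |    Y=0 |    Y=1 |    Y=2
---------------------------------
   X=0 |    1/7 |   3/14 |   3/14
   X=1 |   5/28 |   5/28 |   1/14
0.0134 dits

Mutual information: I(X;Y) = H(X) + H(Y) - H(X,Y)

Marginals:
P(X) = (4/7, 3/7), H(X) = 0.2966 dits
P(Y) = (9/28, 11/28, 2/7), H(Y) = 0.4733 dits

Joint entropy: H(X,Y) = 0.7565 dits

I(X;Y) = 0.2966 + 0.4733 - 0.7565 = 0.0134 dits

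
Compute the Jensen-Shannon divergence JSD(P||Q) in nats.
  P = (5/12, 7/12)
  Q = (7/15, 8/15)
0.0013 nats

Jensen-Shannon divergence is:
JSD(P||Q) = 0.5 × D_KL(P||M) + 0.5 × D_KL(Q||M)
where M = 0.5 × (P + Q) is the mixture distribution.

M = 0.5 × (5/12, 7/12) + 0.5 × (7/15, 8/15) = (0.441667, 0.558333)

D_KL(P||M) = 0.0013 nats
D_KL(Q||M) = 0.0013 nats

JSD(P||Q) = 0.5 × 0.0013 + 0.5 × 0.0013 = 0.0013 nats

Unlike KL divergence, JSD is symmetric and bounded: 0 ≤ JSD ≤ log(2).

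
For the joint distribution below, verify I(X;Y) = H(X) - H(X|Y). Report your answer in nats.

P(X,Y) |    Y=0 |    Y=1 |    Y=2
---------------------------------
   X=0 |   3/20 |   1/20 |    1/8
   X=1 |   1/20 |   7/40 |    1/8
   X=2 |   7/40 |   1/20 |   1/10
I(X;Y) = 0.0942 nats

Mutual information has multiple equivalent forms:
- I(X;Y) = H(X) - H(X|Y)
- I(X;Y) = H(Y) - H(Y|X)
- I(X;Y) = H(X) + H(Y) - H(X,Y)

Computing all quantities:
H(X) = 1.0980, H(Y) = 1.0903, H(X,Y) = 2.0941
H(X|Y) = 1.0038, H(Y|X) = 0.9961

Verification:
H(X) - H(X|Y) = 1.0980 - 1.0038 = 0.0942
H(Y) - H(Y|X) = 1.0903 - 0.9961 = 0.0942
H(X) + H(Y) - H(X,Y) = 1.0980 + 1.0903 - 2.0941 = 0.0942

All forms give I(X;Y) = 0.0942 nats. ✓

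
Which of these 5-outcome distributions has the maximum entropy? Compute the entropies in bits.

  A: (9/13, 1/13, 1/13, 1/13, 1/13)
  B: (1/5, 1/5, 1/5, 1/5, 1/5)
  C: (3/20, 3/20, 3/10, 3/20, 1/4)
B

For a discrete distribution over n outcomes, entropy is maximized by the uniform distribution.

Computing entropies:
H(A) = 1.5059 bits
H(B) = 2.3219 bits
H(C) = 2.2527 bits

The uniform distribution (where all probabilities equal 1/5) achieves the maximum entropy of log_2(5) = 2.3219 bits.

Distribution B has the highest entropy.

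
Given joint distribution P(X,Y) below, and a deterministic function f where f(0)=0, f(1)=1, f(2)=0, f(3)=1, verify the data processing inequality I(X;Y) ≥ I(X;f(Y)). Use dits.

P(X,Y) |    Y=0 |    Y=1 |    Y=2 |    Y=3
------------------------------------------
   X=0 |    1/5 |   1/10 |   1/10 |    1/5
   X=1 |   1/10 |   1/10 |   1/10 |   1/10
I(X;Y) = 0.0060, I(X;f(Y)) = 0.0000, inequality holds: 0.0060 ≥ 0.0000

Data Processing Inequality: For any Markov chain X → Y → Z, we have I(X;Y) ≥ I(X;Z).

Here Z = f(Y) is a deterministic function of Y, forming X → Y → Z.

Original I(X;Y) = 0.0060 dits

After applying f:
P(X,Z) where Z=f(Y):
- P(X,Z=0) = P(X,Y=0) + P(X,Y=2)
- P(X,Z=1) = P(X,Y=1) + P(X,Y=3)

I(X;Z) = I(X;f(Y)) = 0.0000 dits

Verification: 0.0060 ≥ 0.0000 ✓

Information cannot be created by processing; the function f can only lose information about X.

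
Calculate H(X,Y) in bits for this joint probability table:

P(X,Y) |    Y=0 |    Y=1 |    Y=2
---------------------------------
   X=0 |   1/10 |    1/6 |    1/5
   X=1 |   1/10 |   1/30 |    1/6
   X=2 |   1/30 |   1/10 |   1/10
2.9819 bits

Joint entropy is H(X,Y) = -Σ_{x,y} p(x,y) log p(x,y).

Summing over all non-zero entries:
H(X,Y) = -[1/10·log_2(1/10) + 1/6·log_2(1/6) + 1/5·log_2(1/5) + 1/10·log_2(1/10) + 1/30·log_2(1/30) + 1/6·log_2(1/6) + 1/30·log_2(1/30) + 1/10·log_2(1/10) + 1/10·log_2(1/10)]
H(X,Y) = 2.9819 bits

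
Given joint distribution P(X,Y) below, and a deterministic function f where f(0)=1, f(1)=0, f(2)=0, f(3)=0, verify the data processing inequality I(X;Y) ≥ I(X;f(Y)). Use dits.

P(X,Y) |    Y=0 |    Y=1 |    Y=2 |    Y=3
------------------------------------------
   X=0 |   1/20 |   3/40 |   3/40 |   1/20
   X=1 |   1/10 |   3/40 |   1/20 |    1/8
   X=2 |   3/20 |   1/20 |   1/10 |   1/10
I(X;Y) = 0.0161, I(X;f(Y)) = 0.0051, inequality holds: 0.0161 ≥ 0.0051

Data Processing Inequality: For any Markov chain X → Y → Z, we have I(X;Y) ≥ I(X;Z).

Here Z = f(Y) is a deterministic function of Y, forming X → Y → Z.

Original I(X;Y) = 0.0161 dits

After applying f:
P(X,Z) where Z=f(Y):
- P(X,Z=0) = P(X,Y=1) + P(X,Y=2) + P(X,Y=3)
- P(X,Z=1) = P(X,Y=0)

I(X;Z) = I(X;f(Y)) = 0.0051 dits

Verification: 0.0161 ≥ 0.0051 ✓

Information cannot be created by processing; the function f can only lose information about X.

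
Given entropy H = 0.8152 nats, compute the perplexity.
2.2596

Perplexity is e^H (or exp(H) for natural log).

H = 0.8152 nats
Perplexity = e^0.8152 = 2.2596

Interpretation: The model's uncertainty is equivalent to choosing uniformly among 2.3 options.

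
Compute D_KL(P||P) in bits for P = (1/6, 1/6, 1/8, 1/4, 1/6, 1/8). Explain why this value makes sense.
0.0000 bits

KL divergence satisfies the Gibbs inequality: D_KL(P||Q) ≥ 0 for all distributions P, Q.

D_KL(P||Q) = Σ p(x) log(p(x)/q(x))
Each term is p(x) × log_2(p(x)/p(x)) = p(x) × log_2(1) = 0, so the sum is 0.
D_KL(P||Q) = 0.0000 bits

When P = Q, the KL divergence is exactly 0, as there is no 'divergence' between identical distributions.

This non-negativity is a fundamental property: relative entropy cannot be negative because it measures how different Q is from P.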